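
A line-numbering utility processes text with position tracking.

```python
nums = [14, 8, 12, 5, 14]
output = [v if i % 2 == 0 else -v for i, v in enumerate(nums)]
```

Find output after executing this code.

Step 1: For each (i, v), keep v if i is even, negate if odd:
  i=0 (even): keep 14
  i=1 (odd): negate to -8
  i=2 (even): keep 12
  i=3 (odd): negate to -5
  i=4 (even): keep 14
Therefore output = [14, -8, 12, -5, 14].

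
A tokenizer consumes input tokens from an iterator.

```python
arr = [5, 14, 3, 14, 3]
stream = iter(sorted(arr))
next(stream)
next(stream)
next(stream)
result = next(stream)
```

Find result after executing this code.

Step 1: sorted([5, 14, 3, 14, 3]) = [3, 3, 5, 14, 14].
Step 2: Create iterator and skip 3 elements.
Step 3: next() returns 14.
Therefore result = 14.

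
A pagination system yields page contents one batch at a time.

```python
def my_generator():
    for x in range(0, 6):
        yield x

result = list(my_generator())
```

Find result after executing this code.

Step 1: The generator yields each value from range(0, 6).
Step 2: list() consumes all yields: [0, 1, 2, 3, 4, 5].
Therefore result = [0, 1, 2, 3, 4, 5].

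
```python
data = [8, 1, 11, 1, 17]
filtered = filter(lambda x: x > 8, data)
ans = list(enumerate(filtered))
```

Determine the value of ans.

Step 1: Filter [8, 1, 11, 1, 17] for > 8: [11, 17].
Step 2: enumerate re-indexes from 0: [(0, 11), (1, 17)].
Therefore ans = [(0, 11), (1, 17)].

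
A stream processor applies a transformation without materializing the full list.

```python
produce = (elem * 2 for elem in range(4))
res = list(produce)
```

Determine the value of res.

Step 1: For each elem in range(4), compute elem*2:
  elem=0: 0*2 = 0
  elem=1: 1*2 = 2
  elem=2: 2*2 = 4
  elem=3: 3*2 = 6
Therefore res = [0, 2, 4, 6].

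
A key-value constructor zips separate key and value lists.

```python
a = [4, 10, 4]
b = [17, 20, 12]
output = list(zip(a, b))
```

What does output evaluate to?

Step 1: zip pairs elements at same index:
  Index 0: (4, 17)
  Index 1: (10, 20)
  Index 2: (4, 12)
Therefore output = [(4, 17), (10, 20), (4, 12)].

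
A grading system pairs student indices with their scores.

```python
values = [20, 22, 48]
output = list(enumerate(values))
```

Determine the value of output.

Step 1: enumerate pairs each element with its index:
  (0, 20)
  (1, 22)
  (2, 48)
Therefore output = [(0, 20), (1, 22), (2, 48)].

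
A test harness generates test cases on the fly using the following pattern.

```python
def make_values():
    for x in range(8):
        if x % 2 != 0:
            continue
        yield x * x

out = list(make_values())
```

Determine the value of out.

Step 1: Only yield x**2 when x is divisible by 2:
  x=0: 0 % 2 == 0, yield 0**2 = 0
  x=2: 2 % 2 == 0, yield 2**2 = 4
  x=4: 4 % 2 == 0, yield 4**2 = 16
  x=6: 6 % 2 == 0, yield 6**2 = 36
Therefore out = [0, 4, 16, 36].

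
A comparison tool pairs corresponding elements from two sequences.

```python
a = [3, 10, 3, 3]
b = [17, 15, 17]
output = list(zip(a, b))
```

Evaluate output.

Step 1: zip stops at shortest (len(a)=4, len(b)=3):
  Index 0: (3, 17)
  Index 1: (10, 15)
  Index 2: (3, 17)
Step 2: Last element of a (3) has no pair, dropped.
Therefore output = [(3, 17), (10, 15), (3, 17)].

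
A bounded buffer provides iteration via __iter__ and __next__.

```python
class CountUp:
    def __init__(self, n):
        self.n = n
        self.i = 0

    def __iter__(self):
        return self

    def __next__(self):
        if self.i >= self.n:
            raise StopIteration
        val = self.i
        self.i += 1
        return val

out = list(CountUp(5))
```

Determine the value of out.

Step 1: CountUp(5) creates an iterator counting 0 to 4.
Step 2: list() consumes all values: [0, 1, 2, 3, 4].
Therefore out = [0, 1, 2, 3, 4].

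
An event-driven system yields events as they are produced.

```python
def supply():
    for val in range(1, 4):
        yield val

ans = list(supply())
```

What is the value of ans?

Step 1: The generator yields each value from range(1, 4).
Step 2: list() consumes all yields: [1, 2, 3].
Therefore ans = [1, 2, 3].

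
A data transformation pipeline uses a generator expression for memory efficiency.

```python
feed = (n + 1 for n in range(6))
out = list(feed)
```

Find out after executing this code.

Step 1: For each n in range(6), compute n+1:
  n=0: 0+1 = 1
  n=1: 1+1 = 2
  n=2: 2+1 = 3
  n=3: 3+1 = 4
  n=4: 4+1 = 5
  n=5: 5+1 = 6
Therefore out = [1, 2, 3, 4, 5, 6].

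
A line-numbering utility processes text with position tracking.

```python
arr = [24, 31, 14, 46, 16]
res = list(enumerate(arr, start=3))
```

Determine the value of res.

Step 1: enumerate with start=3:
  (3, 24)
  (4, 31)
  (5, 14)
  (6, 46)
  (7, 16)
Therefore res = [(3, 24), (4, 31), (5, 14), (6, 46), (7, 16)].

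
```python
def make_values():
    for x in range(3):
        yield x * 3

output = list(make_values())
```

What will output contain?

Step 1: For each x in range(3), yield x * 3:
  x=0: yield 0 * 3 = 0
  x=1: yield 1 * 3 = 3
  x=2: yield 2 * 3 = 6
Therefore output = [0, 3, 6].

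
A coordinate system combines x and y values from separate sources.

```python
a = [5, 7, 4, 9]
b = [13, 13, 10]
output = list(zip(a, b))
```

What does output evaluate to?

Step 1: zip stops at shortest (len(a)=4, len(b)=3):
  Index 0: (5, 13)
  Index 1: (7, 13)
  Index 2: (4, 10)
Step 2: Last element of a (9) has no pair, dropped.
Therefore output = [(5, 13), (7, 13), (4, 10)].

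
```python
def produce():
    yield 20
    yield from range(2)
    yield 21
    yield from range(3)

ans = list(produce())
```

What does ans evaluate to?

Step 1: Trace yields in order:
  yield 20
  yield 0
  yield 1
  yield 21
  yield 0
  yield 1
  yield 2
Therefore ans = [20, 0, 1, 21, 0, 1, 2].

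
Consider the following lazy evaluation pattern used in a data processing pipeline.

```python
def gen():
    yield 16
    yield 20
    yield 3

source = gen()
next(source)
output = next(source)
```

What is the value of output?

Step 1: gen() creates a generator.
Step 2: next(source) yields 16 (consumed and discarded).
Step 3: next(source) yields 20, assigned to output.
Therefore output = 20.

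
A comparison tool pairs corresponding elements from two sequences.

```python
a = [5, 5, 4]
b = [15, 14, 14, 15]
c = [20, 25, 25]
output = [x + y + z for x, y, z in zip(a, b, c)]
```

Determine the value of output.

Step 1: zip three lists (truncates to shortest, len=3):
  5 + 15 + 20 = 40
  5 + 14 + 25 = 44
  4 + 14 + 25 = 43
Therefore output = [40, 44, 43].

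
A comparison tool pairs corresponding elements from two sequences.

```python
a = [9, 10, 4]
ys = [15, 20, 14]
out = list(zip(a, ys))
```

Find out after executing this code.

Step 1: zip pairs elements at same index:
  Index 0: (9, 15)
  Index 1: (10, 20)
  Index 2: (4, 14)
Therefore out = [(9, 15), (10, 20), (4, 14)].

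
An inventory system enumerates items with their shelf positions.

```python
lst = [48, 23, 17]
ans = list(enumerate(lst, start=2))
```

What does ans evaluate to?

Step 1: enumerate with start=2:
  (2, 48)
  (3, 23)
  (4, 17)
Therefore ans = [(2, 48), (3, 23), (4, 17)].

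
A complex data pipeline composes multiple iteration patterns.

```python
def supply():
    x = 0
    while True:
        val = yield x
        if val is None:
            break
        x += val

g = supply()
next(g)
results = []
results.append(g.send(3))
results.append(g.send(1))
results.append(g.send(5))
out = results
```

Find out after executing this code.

Step 1: next(g) -> yield 0.
Step 2: send(3) -> x = 3, yield 3.
Step 3: send(1) -> x = 4, yield 4.
Step 4: send(5) -> x = 9, yield 9.
Therefore out = [3, 4, 9].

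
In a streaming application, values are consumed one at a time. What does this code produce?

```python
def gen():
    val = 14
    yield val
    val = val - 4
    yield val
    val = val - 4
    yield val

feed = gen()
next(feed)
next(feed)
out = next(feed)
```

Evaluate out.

Step 1: Trace through generator execution:
  Yield 1: val starts at 14, yield 14
  Yield 2: val = 14 - 4 = 10, yield 10
  Yield 3: val = 10 - 4 = 6, yield 6
Step 2: First next() gets 14, second next() gets the second value, third next() yields 6.
Therefore out = 6.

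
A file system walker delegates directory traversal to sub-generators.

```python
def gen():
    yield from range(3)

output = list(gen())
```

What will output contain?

Step 1: yield from delegates to the iterable, yielding each element.
Step 2: Collected values: [0, 1, 2].
Therefore output = [0, 1, 2].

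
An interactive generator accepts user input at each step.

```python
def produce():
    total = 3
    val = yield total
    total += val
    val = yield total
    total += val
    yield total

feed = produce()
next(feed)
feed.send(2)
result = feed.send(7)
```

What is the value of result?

Step 1: next() -> yield total=3.
Step 2: send(2) -> val=2, total = 3+2 = 5, yield 5.
Step 3: send(7) -> val=7, total = 5+7 = 12, yield 12.
Therefore result = 12.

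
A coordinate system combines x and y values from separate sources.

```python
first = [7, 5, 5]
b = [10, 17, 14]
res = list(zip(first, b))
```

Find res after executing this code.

Step 1: zip pairs elements at same index:
  Index 0: (7, 10)
  Index 1: (5, 17)
  Index 2: (5, 14)
Therefore res = [(7, 10), (5, 17), (5, 14)].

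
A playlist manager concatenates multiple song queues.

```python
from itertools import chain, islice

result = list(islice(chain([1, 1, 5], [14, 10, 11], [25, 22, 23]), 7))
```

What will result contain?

Step 1: chain([1, 1, 5], [14, 10, 11], [25, 22, 23]) = [1, 1, 5, 14, 10, 11, 25, 22, 23].
Step 2: islice takes first 7 elements: [1, 1, 5, 14, 10, 11, 25].
Therefore result = [1, 1, 5, 14, 10, 11, 25].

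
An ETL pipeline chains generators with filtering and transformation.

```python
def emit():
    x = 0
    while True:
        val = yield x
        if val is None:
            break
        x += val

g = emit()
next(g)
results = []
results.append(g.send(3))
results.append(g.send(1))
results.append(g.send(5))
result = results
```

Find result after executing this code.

Step 1: next(g) -> yield 0.
Step 2: send(3) -> x = 3, yield 3.
Step 3: send(1) -> x = 4, yield 4.
Step 4: send(5) -> x = 9, yield 9.
Therefore result = [3, 4, 9].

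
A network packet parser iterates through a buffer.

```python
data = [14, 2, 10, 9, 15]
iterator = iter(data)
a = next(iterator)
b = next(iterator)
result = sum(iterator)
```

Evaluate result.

Step 1: Create iterator over [14, 2, 10, 9, 15].
Step 2: a = next() = 14, b = next() = 2.
Step 3: sum() of remaining [10, 9, 15] = 34.
Therefore result = 34.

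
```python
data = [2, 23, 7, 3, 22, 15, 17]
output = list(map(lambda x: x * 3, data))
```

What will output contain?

Step 1: Apply lambda x: x * 3 to each element:
  2 -> 6
  23 -> 69
  7 -> 21
  3 -> 9
  22 -> 66
  15 -> 45
  17 -> 51
Therefore output = [6, 69, 21, 9, 66, 45, 51].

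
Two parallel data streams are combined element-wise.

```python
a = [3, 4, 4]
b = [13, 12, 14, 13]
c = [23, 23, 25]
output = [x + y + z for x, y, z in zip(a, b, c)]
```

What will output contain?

Step 1: zip three lists (truncates to shortest, len=3):
  3 + 13 + 23 = 39
  4 + 12 + 23 = 39
  4 + 14 + 25 = 43
Therefore output = [39, 39, 43].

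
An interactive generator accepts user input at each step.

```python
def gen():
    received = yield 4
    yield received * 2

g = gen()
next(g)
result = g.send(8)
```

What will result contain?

Step 1: next(g) advances to first yield, producing 4.
Step 2: send(8) resumes, received = 8.
Step 3: yield received * 2 = 8 * 2 = 16.
Therefore result = 16.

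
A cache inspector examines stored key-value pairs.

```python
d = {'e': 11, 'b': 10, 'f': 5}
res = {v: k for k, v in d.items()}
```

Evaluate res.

Step 1: Invert dict (swap keys and values):
  'e': 11 -> 11: 'e'
  'b': 10 -> 10: 'b'
  'f': 5 -> 5: 'f'
Therefore res = {11: 'e', 10: 'b', 5: 'f'}.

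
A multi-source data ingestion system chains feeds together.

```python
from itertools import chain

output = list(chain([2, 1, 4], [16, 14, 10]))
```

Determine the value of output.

Step 1: chain() concatenates iterables: [2, 1, 4] + [16, 14, 10].
Therefore output = [2, 1, 4, 16, 14, 10].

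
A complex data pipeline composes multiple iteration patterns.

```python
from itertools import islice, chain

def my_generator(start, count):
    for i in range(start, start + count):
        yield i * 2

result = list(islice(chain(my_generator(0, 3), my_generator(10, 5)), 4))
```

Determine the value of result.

Step 1: my_generator(0, 3) yields [0, 2, 4].
Step 2: my_generator(10, 5) yields [20, 22, 24, 26, 28].
Step 3: chain concatenates: [0, 2, 4, 20, 22, 24, 26, 28].
Step 4: islice takes first 4: [0, 2, 4, 20].
Therefore result = [0, 2, 4, 20].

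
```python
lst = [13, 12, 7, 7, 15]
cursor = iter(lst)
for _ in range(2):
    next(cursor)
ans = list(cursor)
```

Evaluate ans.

Step 1: Create iterator over [13, 12, 7, 7, 15].
Step 2: Advance 2 positions (consuming [13, 12]).
Step 3: list() collects remaining elements: [7, 7, 15].
Therefore ans = [7, 7, 15].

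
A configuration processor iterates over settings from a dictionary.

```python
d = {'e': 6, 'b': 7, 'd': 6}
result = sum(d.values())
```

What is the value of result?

Step 1: d.values() = [6, 7, 6].
Step 2: sum = 19.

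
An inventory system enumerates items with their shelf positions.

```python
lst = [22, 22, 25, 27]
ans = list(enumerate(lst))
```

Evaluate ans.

Step 1: enumerate pairs each element with its index:
  (0, 22)
  (1, 22)
  (2, 25)
  (3, 27)
Therefore ans = [(0, 22), (1, 22), (2, 25), (3, 27)].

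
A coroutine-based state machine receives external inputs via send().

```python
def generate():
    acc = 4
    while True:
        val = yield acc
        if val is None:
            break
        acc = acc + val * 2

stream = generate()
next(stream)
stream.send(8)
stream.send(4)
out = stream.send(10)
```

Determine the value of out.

Step 1: next() -> yield acc=4.
Step 2: send(8) -> val=8, acc = 4 + 8*2 = 20, yield 20.
Step 3: send(4) -> val=4, acc = 20 + 4*2 = 28, yield 28.
Step 4: send(10) -> val=10, acc = 28 + 10*2 = 48, yield 48.
Therefore out = 48.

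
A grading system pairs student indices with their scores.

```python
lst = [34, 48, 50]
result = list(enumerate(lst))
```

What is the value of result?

Step 1: enumerate pairs each element with its index:
  (0, 34)
  (1, 48)
  (2, 50)
Therefore result = [(0, 34), (1, 48), (2, 50)].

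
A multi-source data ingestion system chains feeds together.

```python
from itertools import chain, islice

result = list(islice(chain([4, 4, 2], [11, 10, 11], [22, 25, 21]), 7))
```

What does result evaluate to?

Step 1: chain([4, 4, 2], [11, 10, 11], [22, 25, 21]) = [4, 4, 2, 11, 10, 11, 22, 25, 21].
Step 2: islice takes first 7 elements: [4, 4, 2, 11, 10, 11, 22].
Therefore result = [4, 4, 2, 11, 10, 11, 22].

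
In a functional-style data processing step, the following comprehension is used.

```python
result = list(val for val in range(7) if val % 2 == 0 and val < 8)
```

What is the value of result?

Step 1: Filter range(7) where val % 2 == 0 and val < 8:
  val=0: both conditions met, included
  val=1: excluded (1 % 2 != 0)
  val=2: both conditions met, included
  val=3: excluded (3 % 2 != 0)
  val=4: both conditions met, included
  val=5: excluded (5 % 2 != 0)
  val=6: both conditions met, included
Therefore result = [0, 2, 4, 6].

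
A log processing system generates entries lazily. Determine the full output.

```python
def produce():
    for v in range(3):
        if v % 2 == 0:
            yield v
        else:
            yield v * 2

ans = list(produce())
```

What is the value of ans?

Step 1: For each v in range(3), yield v if even, else v*2:
  v=0 (even): yield 0
  v=1 (odd): yield 1*2 = 2
  v=2 (even): yield 2
Therefore ans = [0, 2, 2].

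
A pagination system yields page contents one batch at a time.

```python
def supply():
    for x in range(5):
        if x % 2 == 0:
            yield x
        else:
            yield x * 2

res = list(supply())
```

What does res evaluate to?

Step 1: For each x in range(5), yield x if even, else x*2:
  x=0 (even): yield 0
  x=1 (odd): yield 1*2 = 2
  x=2 (even): yield 2
  x=3 (odd): yield 3*2 = 6
  x=4 (even): yield 4
Therefore res = [0, 2, 2, 6, 4].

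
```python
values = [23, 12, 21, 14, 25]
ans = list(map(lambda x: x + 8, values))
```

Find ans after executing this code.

Step 1: Apply lambda x: x + 8 to each element:
  23 -> 31
  12 -> 20
  21 -> 29
  14 -> 22
  25 -> 33
Therefore ans = [31, 20, 29, 22, 33].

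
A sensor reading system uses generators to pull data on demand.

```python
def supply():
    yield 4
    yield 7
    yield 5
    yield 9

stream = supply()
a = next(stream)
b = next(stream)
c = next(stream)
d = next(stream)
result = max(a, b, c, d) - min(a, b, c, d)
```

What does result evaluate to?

Step 1: Create generator and consume all values:
  a = next(stream) = 4
  b = next(stream) = 7
  c = next(stream) = 5
  d = next(stream) = 9
Step 2: max = 9, min = 4, result = 9 - 4 = 5.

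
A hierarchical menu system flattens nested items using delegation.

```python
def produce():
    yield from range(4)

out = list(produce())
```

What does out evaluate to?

Step 1: yield from delegates to the iterable, yielding each element.
Step 2: Collected values: [0, 1, 2, 3].
Therefore out = [0, 1, 2, 3].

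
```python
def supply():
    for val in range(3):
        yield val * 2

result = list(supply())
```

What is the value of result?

Step 1: For each val in range(3), yield val * 2:
  val=0: yield 0 * 2 = 0
  val=1: yield 1 * 2 = 2
  val=2: yield 2 * 2 = 4
Therefore result = [0, 2, 4].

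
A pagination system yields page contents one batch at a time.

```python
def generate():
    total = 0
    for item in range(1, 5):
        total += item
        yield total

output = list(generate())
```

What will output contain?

Step 1: Generator accumulates running sum:
  item=1: total = 1, yield 1
  item=2: total = 3, yield 3
  item=3: total = 6, yield 6
  item=4: total = 10, yield 10
Therefore output = [1, 3, 6, 10].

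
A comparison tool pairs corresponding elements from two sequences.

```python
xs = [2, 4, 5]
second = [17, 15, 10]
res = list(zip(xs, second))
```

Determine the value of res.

Step 1: zip pairs elements at same index:
  Index 0: (2, 17)
  Index 1: (4, 15)
  Index 2: (5, 10)
Therefore res = [(2, 17), (4, 15), (5, 10)].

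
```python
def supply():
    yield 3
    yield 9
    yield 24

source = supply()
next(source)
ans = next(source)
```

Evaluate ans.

Step 1: supply() creates a generator.
Step 2: next(source) yields 3 (consumed and discarded).
Step 3: next(source) yields 9, assigned to ans.
Therefore ans = 9.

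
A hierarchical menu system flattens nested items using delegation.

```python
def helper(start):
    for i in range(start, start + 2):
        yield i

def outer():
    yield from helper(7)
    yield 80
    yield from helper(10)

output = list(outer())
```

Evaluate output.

Step 1: outer() delegates to helper(7):
  yield 7
  yield 8
Step 2: yield 80
Step 3: Delegates to helper(10):
  yield 10
  yield 11
Therefore output = [7, 8, 80, 10, 11].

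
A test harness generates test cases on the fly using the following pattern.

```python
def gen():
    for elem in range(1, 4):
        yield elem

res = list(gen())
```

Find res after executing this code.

Step 1: The generator yields each value from range(1, 4).
Step 2: list() consumes all yields: [1, 2, 3].
Therefore res = [1, 2, 3].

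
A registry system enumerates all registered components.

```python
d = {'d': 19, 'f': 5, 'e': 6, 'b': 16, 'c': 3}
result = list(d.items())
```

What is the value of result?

Step 1: d.items() returns (key, value) pairs in insertion order.
Therefore result = [('d', 19), ('f', 5), ('e', 6), ('b', 16), ('c', 3)].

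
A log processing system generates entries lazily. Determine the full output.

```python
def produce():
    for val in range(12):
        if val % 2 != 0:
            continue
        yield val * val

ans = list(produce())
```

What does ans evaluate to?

Step 1: Only yield val**2 when val is divisible by 2:
  val=0: 0 % 2 == 0, yield 0**2 = 0
  val=2: 2 % 2 == 0, yield 2**2 = 4
  val=4: 4 % 2 == 0, yield 4**2 = 16
  val=6: 6 % 2 == 0, yield 6**2 = 36
  val=8: 8 % 2 == 0, yield 8**2 = 64
  val=10: 10 % 2 == 0, yield 10**2 = 100
Therefore ans = [0, 4, 16, 36, 64, 100].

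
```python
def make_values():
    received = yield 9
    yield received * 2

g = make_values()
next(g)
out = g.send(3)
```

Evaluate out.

Step 1: next(g) advances to first yield, producing 9.
Step 2: send(3) resumes, received = 3.
Step 3: yield received * 2 = 3 * 2 = 6.
Therefore out = 6.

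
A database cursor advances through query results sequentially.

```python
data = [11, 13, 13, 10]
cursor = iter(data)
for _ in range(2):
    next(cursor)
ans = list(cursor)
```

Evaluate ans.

Step 1: Create iterator over [11, 13, 13, 10].
Step 2: Advance 2 positions (consuming [11, 13]).
Step 3: list() collects remaining elements: [13, 10].
Therefore ans = [13, 10].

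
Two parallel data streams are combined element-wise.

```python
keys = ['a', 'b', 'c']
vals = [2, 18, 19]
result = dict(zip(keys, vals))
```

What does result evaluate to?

Step 1: zip pairs keys with values:
  'a' -> 2
  'b' -> 18
  'c' -> 19
Therefore result = {'a': 2, 'b': 18, 'c': 19}.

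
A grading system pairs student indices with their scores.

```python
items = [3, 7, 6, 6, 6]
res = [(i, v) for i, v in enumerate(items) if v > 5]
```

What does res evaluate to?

Step 1: Filter enumerate([3, 7, 6, 6, 6]) keeping v > 5:
  (0, 3): 3 <= 5, excluded
  (1, 7): 7 > 5, included
  (2, 6): 6 > 5, included
  (3, 6): 6 > 5, included
  (4, 6): 6 > 5, included
Therefore res = [(1, 7), (2, 6), (3, 6), (4, 6)].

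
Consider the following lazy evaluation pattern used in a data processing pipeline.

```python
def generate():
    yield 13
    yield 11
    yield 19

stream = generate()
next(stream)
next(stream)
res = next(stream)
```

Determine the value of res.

Step 1: generate() creates a generator.
Step 2: next(stream) yields 13 (consumed and discarded).
Step 3: next(stream) yields 11 (consumed and discarded).
Step 4: next(stream) yields 19, assigned to res.
Therefore res = 19.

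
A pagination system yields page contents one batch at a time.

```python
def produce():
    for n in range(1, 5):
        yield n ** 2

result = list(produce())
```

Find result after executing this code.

Step 1: For each n in range(1, 5), yield n**2:
  n=1: yield 1**2 = 1
  n=2: yield 2**2 = 4
  n=3: yield 3**2 = 9
  n=4: yield 4**2 = 16
Therefore result = [1, 4, 9, 16].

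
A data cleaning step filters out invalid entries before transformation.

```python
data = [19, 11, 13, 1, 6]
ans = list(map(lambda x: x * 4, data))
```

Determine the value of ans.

Step 1: Apply lambda x: x * 4 to each element:
  19 -> 76
  11 -> 44
  13 -> 52
  1 -> 4
  6 -> 24
Therefore ans = [76, 44, 52, 4, 24].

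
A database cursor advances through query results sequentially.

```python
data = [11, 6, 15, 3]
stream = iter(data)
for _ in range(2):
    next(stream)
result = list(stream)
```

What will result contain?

Step 1: Create iterator over [11, 6, 15, 3].
Step 2: Advance 2 positions (consuming [11, 6]).
Step 3: list() collects remaining elements: [15, 3].
Therefore result = [15, 3].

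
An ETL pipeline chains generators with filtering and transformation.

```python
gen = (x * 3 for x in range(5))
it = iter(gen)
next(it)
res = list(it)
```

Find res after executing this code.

Step 1: Generator produces [0, 3, 6, 9, 12].
Step 2: next(it) consumes first element (0).
Step 3: list(it) collects remaining: [3, 6, 9, 12].
Therefore res = [3, 6, 9, 12].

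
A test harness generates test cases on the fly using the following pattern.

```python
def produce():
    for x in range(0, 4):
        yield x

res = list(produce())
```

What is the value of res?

Step 1: The generator yields each value from range(0, 4).
Step 2: list() consumes all yields: [0, 1, 2, 3].
Therefore res = [0, 1, 2, 3].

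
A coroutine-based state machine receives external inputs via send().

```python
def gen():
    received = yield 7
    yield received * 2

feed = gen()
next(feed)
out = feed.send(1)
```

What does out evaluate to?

Step 1: next(feed) advances to first yield, producing 7.
Step 2: send(1) resumes, received = 1.
Step 3: yield received * 2 = 1 * 2 = 2.
Therefore out = 2.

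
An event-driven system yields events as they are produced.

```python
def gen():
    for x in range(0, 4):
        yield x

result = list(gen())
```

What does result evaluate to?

Step 1: The generator yields each value from range(0, 4).
Step 2: list() consumes all yields: [0, 1, 2, 3].
Therefore result = [0, 1, 2, 3].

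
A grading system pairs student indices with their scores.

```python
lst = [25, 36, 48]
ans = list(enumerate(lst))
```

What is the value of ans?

Step 1: enumerate pairs each element with its index:
  (0, 25)
  (1, 36)
  (2, 48)
Therefore ans = [(0, 25), (1, 36), (2, 48)].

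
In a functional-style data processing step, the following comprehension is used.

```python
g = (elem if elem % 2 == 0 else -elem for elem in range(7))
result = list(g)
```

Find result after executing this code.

Step 1: For each elem in range(7), yield elem if even, else -elem:
  elem=0: even, yield 0
  elem=1: odd, yield -1
  elem=2: even, yield 2
  elem=3: odd, yield -3
  elem=4: even, yield 4
  elem=5: odd, yield -5
  elem=6: even, yield 6
Therefore result = [0, -1, 2, -3, 4, -5, 6].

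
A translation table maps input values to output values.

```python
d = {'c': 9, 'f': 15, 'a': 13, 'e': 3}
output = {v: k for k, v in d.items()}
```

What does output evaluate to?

Step 1: Invert dict (swap keys and values):
  'c': 9 -> 9: 'c'
  'f': 15 -> 15: 'f'
  'a': 13 -> 13: 'a'
  'e': 3 -> 3: 'e'
Therefore output = {9: 'c', 15: 'f', 13: 'a', 3: 'e'}.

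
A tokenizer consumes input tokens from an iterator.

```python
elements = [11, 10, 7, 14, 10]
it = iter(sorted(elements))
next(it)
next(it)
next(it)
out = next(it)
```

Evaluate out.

Step 1: sorted([11, 10, 7, 14, 10]) = [7, 10, 10, 11, 14].
Step 2: Create iterator and skip 3 elements.
Step 3: next() returns 11.
Therefore out = 11.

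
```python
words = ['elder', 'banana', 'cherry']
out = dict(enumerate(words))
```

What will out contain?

Step 1: enumerate pairs indices with words:
  0 -> 'elder'
  1 -> 'banana'
  2 -> 'cherry'
Therefore out = {0: 'elder', 1: 'banana', 2: 'cherry'}.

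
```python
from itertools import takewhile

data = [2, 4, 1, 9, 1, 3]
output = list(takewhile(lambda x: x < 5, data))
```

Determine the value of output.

Step 1: takewhile stops at first element >= 5:
  2 < 5: take
  4 < 5: take
  1 < 5: take
  9 >= 5: stop
Therefore output = [2, 4, 1].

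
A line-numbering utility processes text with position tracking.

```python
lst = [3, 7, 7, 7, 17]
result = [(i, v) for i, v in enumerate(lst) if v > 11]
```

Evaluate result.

Step 1: Filter enumerate([3, 7, 7, 7, 17]) keeping v > 11:
  (0, 3): 3 <= 11, excluded
  (1, 7): 7 <= 11, excluded
  (2, 7): 7 <= 11, excluded
  (3, 7): 7 <= 11, excluded
  (4, 17): 17 > 11, included
Therefore result = [(4, 17)].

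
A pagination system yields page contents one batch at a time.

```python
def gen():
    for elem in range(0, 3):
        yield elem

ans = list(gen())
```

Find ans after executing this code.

Step 1: The generator yields each value from range(0, 3).
Step 2: list() consumes all yields: [0, 1, 2].
Therefore ans = [0, 1, 2].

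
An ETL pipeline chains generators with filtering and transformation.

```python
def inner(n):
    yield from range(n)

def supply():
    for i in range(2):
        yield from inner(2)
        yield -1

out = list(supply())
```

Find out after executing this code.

Step 1: For each i in range(2):
  i=0: yield from inner(2) -> [0, 1], then yield -1
  i=1: yield from inner(2) -> [0, 1], then yield -1
Therefore out = [0, 1, -1, 0, 1, -1].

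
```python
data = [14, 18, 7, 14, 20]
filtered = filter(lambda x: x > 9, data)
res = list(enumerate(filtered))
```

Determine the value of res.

Step 1: Filter [14, 18, 7, 14, 20] for > 9: [14, 18, 14, 20].
Step 2: enumerate re-indexes from 0: [(0, 14), (1, 18), (2, 14), (3, 20)].
Therefore res = [(0, 14), (1, 18), (2, 14), (3, 20)].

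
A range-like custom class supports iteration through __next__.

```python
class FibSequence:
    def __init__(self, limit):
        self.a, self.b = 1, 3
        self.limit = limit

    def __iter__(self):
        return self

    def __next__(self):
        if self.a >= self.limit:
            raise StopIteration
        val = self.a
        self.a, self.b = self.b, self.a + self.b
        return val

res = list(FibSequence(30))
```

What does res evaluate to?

Step 1: Fibonacci-like sequence (a=1, b=3) until >= 30:
  Yield 1, then a,b = 3,4
  Yield 3, then a,b = 4,7
  Yield 4, then a,b = 7,11
  Yield 7, then a,b = 11,18
  Yield 11, then a,b = 18,29
  Yield 18, then a,b = 29,47
  Yield 29, then a,b = 47,76
Step 2: 47 >= 30, stop.
Therefore res = [1, 3, 4, 7, 11, 18, 29].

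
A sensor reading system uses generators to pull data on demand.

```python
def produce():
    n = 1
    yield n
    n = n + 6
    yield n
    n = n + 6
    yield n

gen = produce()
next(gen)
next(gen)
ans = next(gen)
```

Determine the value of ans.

Step 1: Trace through generator execution:
  Yield 1: n starts at 1, yield 1
  Yield 2: n = 1 + 6 = 7, yield 7
  Yield 3: n = 7 + 6 = 13, yield 13
Step 2: First next() gets 1, second next() gets the second value, third next() yields 13.
Therefore ans = 13.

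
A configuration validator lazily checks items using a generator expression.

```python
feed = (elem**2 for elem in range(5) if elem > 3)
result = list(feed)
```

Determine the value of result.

Step 1: For range(5), keep elem > 3, then square:
  elem=0: 0 <= 3, excluded
  elem=1: 1 <= 3, excluded
  elem=2: 2 <= 3, excluded
  elem=3: 3 <= 3, excluded
  elem=4: 4 > 3, yield 4**2 = 16
Therefore result = [16].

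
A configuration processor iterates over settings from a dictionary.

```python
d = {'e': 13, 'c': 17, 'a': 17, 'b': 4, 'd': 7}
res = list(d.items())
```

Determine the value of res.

Step 1: d.items() returns (key, value) pairs in insertion order.
Therefore res = [('e', 13), ('c', 17), ('a', 17), ('b', 4), ('d', 7)].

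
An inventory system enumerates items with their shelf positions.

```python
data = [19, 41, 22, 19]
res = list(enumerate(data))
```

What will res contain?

Step 1: enumerate pairs each element with its index:
  (0, 19)
  (1, 41)
  (2, 22)
  (3, 19)
Therefore res = [(0, 19), (1, 41), (2, 22), (3, 19)].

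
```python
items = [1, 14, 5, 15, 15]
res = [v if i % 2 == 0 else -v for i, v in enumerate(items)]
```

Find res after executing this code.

Step 1: For each (i, v), keep v if i is even, negate if odd:
  i=0 (even): keep 1
  i=1 (odd): negate to -14
  i=2 (even): keep 5
  i=3 (odd): negate to -15
  i=4 (even): keep 15
Therefore res = [1, -14, 5, -15, 15].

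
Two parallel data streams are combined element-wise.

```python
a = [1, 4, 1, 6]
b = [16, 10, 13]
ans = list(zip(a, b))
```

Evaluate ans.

Step 1: zip stops at shortest (len(a)=4, len(b)=3):
  Index 0: (1, 16)
  Index 1: (4, 10)
  Index 2: (1, 13)
Step 2: Last element of a (6) has no pair, dropped.
Therefore ans = [(1, 16), (4, 10), (1, 13)].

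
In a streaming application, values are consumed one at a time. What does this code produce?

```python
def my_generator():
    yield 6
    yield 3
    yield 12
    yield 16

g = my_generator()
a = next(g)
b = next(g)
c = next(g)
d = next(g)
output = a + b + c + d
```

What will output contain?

Step 1: Create generator and consume all values:
  a = next(g) = 6
  b = next(g) = 3
  c = next(g) = 12
  d = next(g) = 16
Step 2: output = 6 + 3 + 12 + 16 = 37.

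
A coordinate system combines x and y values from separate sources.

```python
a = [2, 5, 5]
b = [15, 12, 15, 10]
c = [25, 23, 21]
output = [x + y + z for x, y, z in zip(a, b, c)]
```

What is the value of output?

Step 1: zip three lists (truncates to shortest, len=3):
  2 + 15 + 25 = 42
  5 + 12 + 23 = 40
  5 + 15 + 21 = 41
Therefore output = [42, 40, 41].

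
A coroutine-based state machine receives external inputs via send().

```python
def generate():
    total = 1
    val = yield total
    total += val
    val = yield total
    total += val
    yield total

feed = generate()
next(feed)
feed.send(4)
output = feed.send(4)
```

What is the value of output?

Step 1: next() -> yield total=1.
Step 2: send(4) -> val=4, total = 1+4 = 5, yield 5.
Step 3: send(4) -> val=4, total = 5+4 = 9, yield 9.
Therefore output = 9.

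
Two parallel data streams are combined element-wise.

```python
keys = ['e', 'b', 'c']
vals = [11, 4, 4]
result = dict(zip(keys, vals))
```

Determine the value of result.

Step 1: zip pairs keys with values:
  'e' -> 11
  'b' -> 4
  'c' -> 4
Therefore result = {'e': 11, 'b': 4, 'c': 4}.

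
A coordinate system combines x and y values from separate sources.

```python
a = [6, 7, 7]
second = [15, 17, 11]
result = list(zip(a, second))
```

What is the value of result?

Step 1: zip pairs elements at same index:
  Index 0: (6, 15)
  Index 1: (7, 17)
  Index 2: (7, 11)
Therefore result = [(6, 15), (7, 17), (7, 11)].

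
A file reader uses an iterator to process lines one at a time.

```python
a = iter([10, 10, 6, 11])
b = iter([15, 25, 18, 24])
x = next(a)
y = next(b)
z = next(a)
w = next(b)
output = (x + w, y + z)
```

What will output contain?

Step 1: a iterates [10, 10, 6, 11], b iterates [15, 25, 18, 24].
Step 2: x = next(a) = 10, y = next(b) = 15.
Step 3: z = next(a) = 10, w = next(b) = 25.
Step 4: output = (10 + 25, 15 + 10) = (35, 25).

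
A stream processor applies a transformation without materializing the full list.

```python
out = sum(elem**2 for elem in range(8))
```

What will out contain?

Step 1: Compute elem**2 for each elem in range(8):
  elem=0: 0**2 = 0
  elem=1: 1**2 = 1
  elem=2: 2**2 = 4
  elem=3: 3**2 = 9
  elem=4: 4**2 = 16
  elem=5: 5**2 = 25
  elem=6: 6**2 = 36
  elem=7: 7**2 = 49
Step 2: sum = 0 + 1 + 4 + 9 + 16 + 25 + 36 + 49 = 140.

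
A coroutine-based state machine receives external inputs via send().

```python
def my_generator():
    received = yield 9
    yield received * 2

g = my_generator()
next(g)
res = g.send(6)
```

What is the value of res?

Step 1: next(g) advances to first yield, producing 9.
Step 2: send(6) resumes, received = 6.
Step 3: yield received * 2 = 6 * 2 = 12.
Therefore res = 12.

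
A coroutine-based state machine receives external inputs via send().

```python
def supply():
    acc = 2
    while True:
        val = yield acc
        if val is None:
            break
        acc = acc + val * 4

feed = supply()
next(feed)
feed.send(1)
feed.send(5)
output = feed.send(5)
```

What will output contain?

Step 1: next() -> yield acc=2.
Step 2: send(1) -> val=1, acc = 2 + 1*4 = 6, yield 6.
Step 3: send(5) -> val=5, acc = 6 + 5*4 = 26, yield 26.
Step 4: send(5) -> val=5, acc = 26 + 5*4 = 46, yield 46.
Therefore output = 46.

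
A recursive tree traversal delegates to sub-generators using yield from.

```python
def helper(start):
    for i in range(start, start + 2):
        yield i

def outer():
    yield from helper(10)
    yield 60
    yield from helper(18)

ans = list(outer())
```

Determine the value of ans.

Step 1: outer() delegates to helper(10):
  yield 10
  yield 11
Step 2: yield 60
Step 3: Delegates to helper(18):
  yield 18
  yield 19
Therefore ans = [10, 11, 60, 18, 19].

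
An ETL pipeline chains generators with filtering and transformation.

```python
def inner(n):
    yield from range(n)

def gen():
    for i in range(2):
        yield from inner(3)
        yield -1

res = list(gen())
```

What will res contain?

Step 1: For each i in range(2):
  i=0: yield from inner(3) -> [0, 1, 2], then yield -1
  i=1: yield from inner(3) -> [0, 1, 2], then yield -1
Therefore res = [0, 1, 2, -1, 0, 1, 2, -1].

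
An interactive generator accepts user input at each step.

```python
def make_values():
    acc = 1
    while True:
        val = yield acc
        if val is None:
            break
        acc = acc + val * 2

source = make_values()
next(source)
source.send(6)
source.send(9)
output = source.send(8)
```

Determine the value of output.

Step 1: next() -> yield acc=1.
Step 2: send(6) -> val=6, acc = 1 + 6*2 = 13, yield 13.
Step 3: send(9) -> val=9, acc = 13 + 9*2 = 31, yield 31.
Step 4: send(8) -> val=8, acc = 31 + 8*2 = 47, yield 47.
Therefore output = 47.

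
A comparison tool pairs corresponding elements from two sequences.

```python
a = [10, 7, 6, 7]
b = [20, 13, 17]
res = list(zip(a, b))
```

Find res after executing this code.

Step 1: zip stops at shortest (len(a)=4, len(b)=3):
  Index 0: (10, 20)
  Index 1: (7, 13)
  Index 2: (6, 17)
Step 2: Last element of a (7) has no pair, dropped.
Therefore res = [(10, 20), (7, 13), (6, 17)].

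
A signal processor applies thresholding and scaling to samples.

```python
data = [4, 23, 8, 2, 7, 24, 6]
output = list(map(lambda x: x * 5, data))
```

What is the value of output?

Step 1: Apply lambda x: x * 5 to each element:
  4 -> 20
  23 -> 115
  8 -> 40
  2 -> 10
  7 -> 35
  24 -> 120
  6 -> 30
Therefore output = [20, 115, 40, 10, 35, 120, 30].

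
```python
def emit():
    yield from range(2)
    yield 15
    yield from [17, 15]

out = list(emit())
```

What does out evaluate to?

Step 1: Trace yields in order:
  yield 0
  yield 1
  yield 15
  yield 17
  yield 15
Therefore out = [0, 1, 15, 17, 15].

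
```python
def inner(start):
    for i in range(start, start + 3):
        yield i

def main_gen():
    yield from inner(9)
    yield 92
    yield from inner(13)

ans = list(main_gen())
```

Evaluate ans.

Step 1: main_gen() delegates to inner(9):
  yield 9
  yield 10
  yield 11
Step 2: yield 92
Step 3: Delegates to inner(13):
  yield 13
  yield 14
  yield 15
Therefore ans = [9, 10, 11, 92, 13, 14, 15].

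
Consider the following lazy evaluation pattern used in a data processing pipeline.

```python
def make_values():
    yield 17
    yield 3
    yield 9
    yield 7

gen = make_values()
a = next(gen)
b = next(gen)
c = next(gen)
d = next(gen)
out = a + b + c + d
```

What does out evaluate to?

Step 1: Create generator and consume all values:
  a = next(gen) = 17
  b = next(gen) = 3
  c = next(gen) = 9
  d = next(gen) = 7
Step 2: out = 17 + 3 + 9 + 7 = 36.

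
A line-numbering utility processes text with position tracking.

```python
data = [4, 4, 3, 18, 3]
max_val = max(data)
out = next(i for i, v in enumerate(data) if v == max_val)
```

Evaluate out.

Step 1: max([4, 4, 3, 18, 3]) = 18.
Step 2: Find first index where value == 18:
  Index 0: 4 != 18
  Index 1: 4 != 18
  Index 2: 3 != 18
  Index 3: 18 == 18, found!
Therefore out = 3.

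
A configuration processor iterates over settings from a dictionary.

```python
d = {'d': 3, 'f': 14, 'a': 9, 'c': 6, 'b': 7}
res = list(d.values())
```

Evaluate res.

Step 1: d.values() returns the dictionary values in insertion order.
Therefore res = [3, 14, 9, 6, 7].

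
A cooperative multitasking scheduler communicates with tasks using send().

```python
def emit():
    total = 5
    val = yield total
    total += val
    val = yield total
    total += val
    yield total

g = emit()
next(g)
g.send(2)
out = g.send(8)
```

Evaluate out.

Step 1: next() -> yield total=5.
Step 2: send(2) -> val=2, total = 5+2 = 7, yield 7.
Step 3: send(8) -> val=8, total = 7+8 = 15, yield 15.
Therefore out = 15.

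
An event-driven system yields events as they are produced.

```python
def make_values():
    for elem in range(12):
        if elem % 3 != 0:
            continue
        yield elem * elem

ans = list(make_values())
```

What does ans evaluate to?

Step 1: Only yield elem**2 when elem is divisible by 3:
  elem=0: 0 % 3 == 0, yield 0**2 = 0
  elem=3: 3 % 3 == 0, yield 3**2 = 9
  elem=6: 6 % 3 == 0, yield 6**2 = 36
  elem=9: 9 % 3 == 0, yield 9**2 = 81
Therefore ans = [0, 9, 36, 81].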